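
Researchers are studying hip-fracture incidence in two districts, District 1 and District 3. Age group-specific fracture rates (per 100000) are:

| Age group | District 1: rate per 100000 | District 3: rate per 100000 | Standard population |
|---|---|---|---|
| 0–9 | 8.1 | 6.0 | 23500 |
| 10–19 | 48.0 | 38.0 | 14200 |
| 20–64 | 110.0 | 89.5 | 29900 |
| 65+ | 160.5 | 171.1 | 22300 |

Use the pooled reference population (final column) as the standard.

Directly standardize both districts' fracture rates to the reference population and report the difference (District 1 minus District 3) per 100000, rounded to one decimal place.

Standard total = 89900; weights = 0.2614, 0.1580, 0.3326, 0.2481.
District 1: 0.2614×8.1 + 0.1580×48.0 + 0.3326×110.0 + 0.2481×160.5 = 86.0968 per 100000.
District 3: 0.2614×6.0 + 0.1580×38.0 + 0.3326×89.5 + 0.2481×171.1 = 79.7795 per 100000.
Difference = 86.0968 − 79.7795 = 6.3172.

6.3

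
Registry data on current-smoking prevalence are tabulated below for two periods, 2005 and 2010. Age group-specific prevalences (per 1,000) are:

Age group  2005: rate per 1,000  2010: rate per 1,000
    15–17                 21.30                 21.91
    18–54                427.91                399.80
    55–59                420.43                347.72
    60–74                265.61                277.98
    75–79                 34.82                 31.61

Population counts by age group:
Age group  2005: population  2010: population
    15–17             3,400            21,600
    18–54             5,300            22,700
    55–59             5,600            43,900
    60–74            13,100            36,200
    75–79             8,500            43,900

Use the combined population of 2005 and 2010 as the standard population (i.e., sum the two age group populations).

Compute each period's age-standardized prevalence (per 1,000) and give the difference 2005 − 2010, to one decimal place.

19.2

Combined standard total = 204,200; weights = 0.1224, 0.1371, 0.2424, 0.2414, 0.2566.
2005: 0.1224×21.30 + 0.1371×427.91 + 0.2424×420.43 + 0.2414×265.61 + 0.2566×34.82 = 236.2606 per 1,000.
2010: 0.1224×21.91 + 0.1371×399.80 + 0.2424×347.72 + 0.2414×277.98 + 0.2566×31.61 = 217.0180 per 1,000.
Difference = 236.2606 − 217.0180 = 19.2426.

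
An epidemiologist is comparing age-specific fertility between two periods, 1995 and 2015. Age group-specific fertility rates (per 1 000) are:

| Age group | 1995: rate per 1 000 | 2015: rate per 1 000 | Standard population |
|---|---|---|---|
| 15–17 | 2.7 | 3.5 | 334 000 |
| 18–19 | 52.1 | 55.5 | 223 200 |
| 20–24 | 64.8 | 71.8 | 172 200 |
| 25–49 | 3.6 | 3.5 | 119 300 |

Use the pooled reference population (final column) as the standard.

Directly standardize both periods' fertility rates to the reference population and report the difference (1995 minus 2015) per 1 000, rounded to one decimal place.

-2.6

Standard total = 848 700; weights = 0.3935, 0.2630, 0.2029, 0.1406.
1995: 0.3935×2.7 + 0.2630×52.1 + 0.2029×64.8 + 0.1406×3.6 = 28.4182 per 1 000.
2015: 0.3935×3.5 + 0.2630×55.5 + 0.2029×71.8 + 0.1406×3.5 = 31.0335 per 1 000.
Difference = 28.4182 − 31.0335 = -2.6152.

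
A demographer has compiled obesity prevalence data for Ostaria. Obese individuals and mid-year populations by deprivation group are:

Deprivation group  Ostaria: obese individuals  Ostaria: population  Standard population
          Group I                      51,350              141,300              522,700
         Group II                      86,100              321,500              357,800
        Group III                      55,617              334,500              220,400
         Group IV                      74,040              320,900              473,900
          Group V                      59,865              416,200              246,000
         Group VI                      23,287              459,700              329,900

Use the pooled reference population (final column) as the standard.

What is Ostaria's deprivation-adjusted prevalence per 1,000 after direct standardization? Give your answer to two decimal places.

224.98

Deprivation-specific rates per 1,000 for Ostaria: 363.411, 267.807, 166.269, 230.726, 143.837, 50.657.
Standard total = 2,150,700; weights = 0.2430, 0.1664, 0.1025, 0.2203, 0.1144, 0.1534.
Standardized rate: 0.2430×363.411 + 0.1664×267.807 + 0.1025×166.269 + 0.2203×230.726 + 0.1144×143.837 + 0.1534×50.657 = 224.9774 per 1,000.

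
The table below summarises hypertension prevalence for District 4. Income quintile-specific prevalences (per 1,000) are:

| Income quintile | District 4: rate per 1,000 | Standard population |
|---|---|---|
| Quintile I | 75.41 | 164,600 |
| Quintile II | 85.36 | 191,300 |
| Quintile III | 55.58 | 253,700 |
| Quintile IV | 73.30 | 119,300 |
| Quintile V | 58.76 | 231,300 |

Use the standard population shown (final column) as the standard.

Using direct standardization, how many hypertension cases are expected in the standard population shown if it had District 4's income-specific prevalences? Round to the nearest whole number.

65178

Expected hypertension cases = Σ (standard pop × income-specific rate ÷ 1,000)
= 164,600×75.41/1,000 + 191,300×85.36/1,000 + 253,700×55.58/1,000 + 119,300×73.30/1,000 + 231,300×58.76/1,000
= 12412.49 + 16329.37 + 14100.65 + 8744.69 + 13591.19 = 65178.38.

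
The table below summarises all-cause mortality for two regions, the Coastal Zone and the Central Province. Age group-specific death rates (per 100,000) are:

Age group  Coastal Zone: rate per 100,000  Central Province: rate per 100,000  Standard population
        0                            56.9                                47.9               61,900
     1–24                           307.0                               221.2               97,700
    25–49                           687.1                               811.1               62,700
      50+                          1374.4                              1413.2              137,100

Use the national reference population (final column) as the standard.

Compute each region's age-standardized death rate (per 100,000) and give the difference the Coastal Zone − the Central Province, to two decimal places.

-11.56

Standard total = 359,400; weights = 0.1722, 0.2718, 0.1745, 0.3815.
The Coastal Zone: 0.1722×56.9 + 0.2718×307.0 + 0.1745×687.1 + 0.3815×1374.4 = 737.4163 per 100,000.
The Central Province: 0.1722×47.9 + 0.2718×221.2 + 0.1745×811.1 + 0.3815×1413.2 = 748.9759 per 100,000.
Difference = 737.4163 − 748.9759 = -11.5596.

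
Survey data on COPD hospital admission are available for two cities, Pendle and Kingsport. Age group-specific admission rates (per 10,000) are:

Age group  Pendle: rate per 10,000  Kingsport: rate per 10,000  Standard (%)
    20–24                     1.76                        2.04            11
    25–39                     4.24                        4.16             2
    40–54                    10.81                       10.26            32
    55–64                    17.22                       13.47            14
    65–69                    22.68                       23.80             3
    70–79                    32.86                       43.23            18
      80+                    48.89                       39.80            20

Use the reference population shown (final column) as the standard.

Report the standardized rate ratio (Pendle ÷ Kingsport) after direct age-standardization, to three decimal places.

1.027

Standard weights: 0.11, 0.02, 0.32, 0.14, 0.03, 0.18, 0.20.
Pendle: 0.1100×1.76 + 0.0200×4.24 + 0.3200×10.81 + 0.1400×17.22 + 0.0300×22.68 + 0.1800×32.86 + 0.2000×48.89 = 22.5216 per 10,000.
Kingsport: 0.1100×2.04 + 0.0200×4.16 + 0.3200×10.26 + 0.1400×13.47 + 0.0300×23.80 + 0.1800×43.23 + 0.2000×39.80 = 21.9320 per 10,000.
Ratio = 22.5216 ÷ 21.9320 = 1.02688.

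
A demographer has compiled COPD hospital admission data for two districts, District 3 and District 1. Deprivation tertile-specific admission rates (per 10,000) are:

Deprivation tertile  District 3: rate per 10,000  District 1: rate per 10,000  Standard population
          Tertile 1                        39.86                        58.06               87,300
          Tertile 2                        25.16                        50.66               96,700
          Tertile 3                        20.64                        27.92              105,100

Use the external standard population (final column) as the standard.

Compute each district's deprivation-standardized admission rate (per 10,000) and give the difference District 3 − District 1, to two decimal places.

-16.67

Standard total = 289,100; weights = 0.3020, 0.3345, 0.3635.
District 3: 0.3020×39.86 + 0.3345×25.16 + 0.3635×20.64 = 27.9558 per 10,000.
District 1: 0.3020×58.06 + 0.3345×50.66 + 0.3635×27.92 = 44.6276 per 10,000.
Difference = 27.9558 − 44.6276 = -16.6719.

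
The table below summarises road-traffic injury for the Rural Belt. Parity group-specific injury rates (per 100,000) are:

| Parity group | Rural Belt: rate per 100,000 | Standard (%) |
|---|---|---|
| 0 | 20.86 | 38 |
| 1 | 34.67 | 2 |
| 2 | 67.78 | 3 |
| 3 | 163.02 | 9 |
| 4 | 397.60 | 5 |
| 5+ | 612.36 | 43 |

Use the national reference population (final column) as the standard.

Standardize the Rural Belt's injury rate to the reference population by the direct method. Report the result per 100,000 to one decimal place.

Standard weights: 0.38, 0.02, 0.03, 0.09, 0.05, 0.43.
Standardized rate: 0.3800×20.86 + 0.0200×34.67 + 0.0300×67.78 + 0.0900×163.02 + 0.0500×397.60 + 0.4300×612.36 = 308.5202 per 100,000.

308.5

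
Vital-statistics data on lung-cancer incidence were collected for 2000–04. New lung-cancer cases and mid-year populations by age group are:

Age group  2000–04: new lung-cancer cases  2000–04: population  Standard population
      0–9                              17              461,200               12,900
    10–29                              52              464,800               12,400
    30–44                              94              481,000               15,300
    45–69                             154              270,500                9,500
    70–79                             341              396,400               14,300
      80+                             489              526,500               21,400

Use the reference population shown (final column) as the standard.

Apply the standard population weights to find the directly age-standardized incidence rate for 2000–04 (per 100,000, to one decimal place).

49.5

Age-specific rates per 100,000 for 2000–04: 3.69, 11.19, 19.54, 56.93, 86.02, 92.88.
Standard total = 85,800; weights = 0.1503, 0.1445, 0.1783, 0.1107, 0.1667, 0.2494.
Standardized rate: 0.1503×3.69 + 0.1445×11.19 + 0.1783×19.54 + 0.1107×56.93 + 0.1667×86.02 + 0.2494×92.88 = 49.4622 per 100,000.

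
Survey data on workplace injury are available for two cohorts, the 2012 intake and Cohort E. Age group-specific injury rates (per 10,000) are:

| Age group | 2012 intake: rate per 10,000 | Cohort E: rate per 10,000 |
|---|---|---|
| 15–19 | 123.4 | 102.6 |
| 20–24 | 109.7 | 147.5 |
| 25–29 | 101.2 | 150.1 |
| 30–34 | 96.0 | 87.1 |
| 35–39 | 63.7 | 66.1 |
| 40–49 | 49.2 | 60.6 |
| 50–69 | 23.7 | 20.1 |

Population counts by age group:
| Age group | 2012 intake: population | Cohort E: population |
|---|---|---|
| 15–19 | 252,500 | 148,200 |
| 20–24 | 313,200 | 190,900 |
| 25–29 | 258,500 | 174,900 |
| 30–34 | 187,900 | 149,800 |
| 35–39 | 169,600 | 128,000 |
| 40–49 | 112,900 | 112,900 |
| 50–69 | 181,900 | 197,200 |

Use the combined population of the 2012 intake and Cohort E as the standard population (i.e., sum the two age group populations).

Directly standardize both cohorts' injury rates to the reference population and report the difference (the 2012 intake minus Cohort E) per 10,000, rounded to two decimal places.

Combined standard total = 2,578,400; weights = 0.1554, 0.1955, 0.1681, 0.1310, 0.1154, 0.0876, 0.1470.
The 2012 intake: 0.1554×123.4 + 0.1955×109.7 + 0.1681×101.2 + 0.1310×96.0 + 0.1154×63.7 + 0.0876×49.2 + 0.1470×23.7 = 85.3539 per 10,000.
Cohort E: 0.1554×102.6 + 0.1955×147.5 + 0.1681×150.1 + 0.1310×87.1 + 0.1154×66.1 + 0.0876×60.6 + 0.1470×20.1 = 97.3116 per 10,000.
Difference = 85.3539 − 97.3116 = -11.9577.

-11.96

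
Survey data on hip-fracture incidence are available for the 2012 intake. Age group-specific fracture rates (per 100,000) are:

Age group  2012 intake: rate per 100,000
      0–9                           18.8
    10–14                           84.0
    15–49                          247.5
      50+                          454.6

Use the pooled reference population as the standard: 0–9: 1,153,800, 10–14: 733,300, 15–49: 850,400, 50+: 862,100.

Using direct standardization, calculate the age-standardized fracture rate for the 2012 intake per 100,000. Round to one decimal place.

Standard total = 3,599,600; weights = 0.3205, 0.2037, 0.2362, 0.2395.
Standardized rate: 0.3205×18.8 + 0.2037×84.0 + 0.2362×247.5 + 0.2395×454.6 = 190.4860 per 100,000.

190.5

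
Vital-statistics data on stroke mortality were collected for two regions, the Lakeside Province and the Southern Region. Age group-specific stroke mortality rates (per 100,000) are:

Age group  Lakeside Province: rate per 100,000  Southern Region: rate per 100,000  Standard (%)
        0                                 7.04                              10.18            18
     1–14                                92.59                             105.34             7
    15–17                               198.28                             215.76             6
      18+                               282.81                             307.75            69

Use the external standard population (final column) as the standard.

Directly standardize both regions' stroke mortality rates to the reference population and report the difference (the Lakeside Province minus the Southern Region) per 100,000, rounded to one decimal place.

Standard weights: 0.18, 0.07, 0.06, 0.69.
The Lakeside Province: 0.1800×7.04 + 0.0700×92.59 + 0.0600×198.28 + 0.6900×282.81 = 214.7842 per 100,000.
The Southern Region: 0.1800×10.18 + 0.0700×105.34 + 0.0600×215.76 + 0.6900×307.75 = 234.4993 per 100,000.
Difference = 214.7842 − 234.4993 = -19.7151.

-19.7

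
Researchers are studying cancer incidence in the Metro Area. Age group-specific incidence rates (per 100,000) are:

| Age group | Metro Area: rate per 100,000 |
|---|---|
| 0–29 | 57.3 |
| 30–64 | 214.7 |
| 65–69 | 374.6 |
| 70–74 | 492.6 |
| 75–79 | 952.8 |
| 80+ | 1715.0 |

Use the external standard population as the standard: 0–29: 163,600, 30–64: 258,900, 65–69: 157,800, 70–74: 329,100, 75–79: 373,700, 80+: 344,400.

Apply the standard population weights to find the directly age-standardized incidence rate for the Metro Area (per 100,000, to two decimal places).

Standard total = 1,627,500; weights = 0.1005, 0.1591, 0.0970, 0.2022, 0.2296, 0.2116.
Standardized rate: 0.1005×57.3 + 0.1591×214.7 + 0.0970×374.6 + 0.2022×492.6 + 0.2296×952.8 + 0.2116×1715.0 = 757.5386 per 100,000.

757.54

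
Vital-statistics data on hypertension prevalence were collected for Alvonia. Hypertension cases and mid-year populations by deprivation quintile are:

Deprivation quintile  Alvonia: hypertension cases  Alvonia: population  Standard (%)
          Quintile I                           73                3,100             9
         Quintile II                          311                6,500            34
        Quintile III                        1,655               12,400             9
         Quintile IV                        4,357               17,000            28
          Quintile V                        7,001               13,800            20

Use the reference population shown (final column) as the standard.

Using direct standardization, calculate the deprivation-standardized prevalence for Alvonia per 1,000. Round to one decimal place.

203.6

Deprivation-specific rates per 1,000 for Alvonia: 23.548, 47.846, 133.468, 256.294, 507.319.
Standard weights: 0.09, 0.34, 0.09, 0.28, 0.20.
Standardized rate: 0.0900×23.548 + 0.3400×47.846 + 0.0900×133.468 + 0.2800×256.294 + 0.2000×507.319 = 203.6253 per 1,000.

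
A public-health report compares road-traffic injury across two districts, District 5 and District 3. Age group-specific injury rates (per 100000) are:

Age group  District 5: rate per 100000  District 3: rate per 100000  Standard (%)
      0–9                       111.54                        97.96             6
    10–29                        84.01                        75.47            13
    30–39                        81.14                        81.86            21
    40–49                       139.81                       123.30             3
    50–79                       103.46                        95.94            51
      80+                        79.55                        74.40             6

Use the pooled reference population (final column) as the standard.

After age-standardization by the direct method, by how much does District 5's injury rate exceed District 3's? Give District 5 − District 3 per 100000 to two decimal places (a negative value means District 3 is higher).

6.41

Standard weights: 0.06, 0.13, 0.21, 0.03, 0.51, 0.06.
District 5: 0.0600×111.54 + 0.1300×84.01 + 0.2100×81.14 + 0.0300×139.81 + 0.5100×103.46 + 0.0600×79.55 = 96.3850 per 100000.
District 3: 0.0600×97.96 + 0.1300×75.47 + 0.2100×81.86 + 0.0300×123.30 + 0.5100×95.94 + 0.0600×74.40 = 89.9717 per 100000.
Difference = 96.3850 − 89.9717 = 6.4133.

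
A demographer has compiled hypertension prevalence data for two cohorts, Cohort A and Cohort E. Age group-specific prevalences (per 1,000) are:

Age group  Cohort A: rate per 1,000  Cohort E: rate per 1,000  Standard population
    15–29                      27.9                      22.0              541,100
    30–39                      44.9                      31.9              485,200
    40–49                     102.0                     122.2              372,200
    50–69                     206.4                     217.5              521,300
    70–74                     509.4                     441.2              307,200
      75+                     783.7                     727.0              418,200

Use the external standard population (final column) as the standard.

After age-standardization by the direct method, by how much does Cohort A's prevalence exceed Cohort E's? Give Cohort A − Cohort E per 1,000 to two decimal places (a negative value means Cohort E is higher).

15.45

Standard total = 2,645,200; weights = 0.2046, 0.1834, 0.1407, 0.1971, 0.1161, 0.1581.
Cohort A: 0.2046×27.9 + 0.1834×44.9 + 0.1407×102.0 + 0.1971×206.4 + 0.1161×509.4 + 0.1581×783.7 = 252.0316 per 1,000.
Cohort E: 0.2046×22.0 + 0.1834×31.9 + 0.1407×122.2 + 0.1971×217.5 + 0.1161×441.2 + 0.1581×727.0 = 236.5854 per 1,000.
Difference = 252.0316 − 236.5854 = 15.4462.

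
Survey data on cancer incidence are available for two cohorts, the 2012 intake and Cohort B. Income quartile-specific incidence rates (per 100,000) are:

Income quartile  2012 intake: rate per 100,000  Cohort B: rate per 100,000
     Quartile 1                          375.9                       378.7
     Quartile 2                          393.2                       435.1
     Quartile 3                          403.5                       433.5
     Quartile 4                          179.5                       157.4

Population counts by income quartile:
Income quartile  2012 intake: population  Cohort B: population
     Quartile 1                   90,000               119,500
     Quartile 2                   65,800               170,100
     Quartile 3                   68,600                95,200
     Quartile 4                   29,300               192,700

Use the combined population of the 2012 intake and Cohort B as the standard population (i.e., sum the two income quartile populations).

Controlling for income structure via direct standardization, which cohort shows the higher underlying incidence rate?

Combined standard total = 831,200; weights = 0.2520, 0.2838, 0.1971, 0.2671.
The 2012 intake: 0.2520×375.9 + 0.2838×393.2 + 0.1971×403.5 + 0.2671×179.5 = 333.7936 per 100,000.
Cohort B: 0.2520×378.7 + 0.2838×435.1 + 0.1971×433.5 + 0.2671×157.4 = 346.4002 per 100,000.
The crude rates (365.17 vs 330.50) would put the 2012 intake higher, but that reflects its income composition; once standardized to a common income structure, Cohort B has the higher underlying rate.

Cohort B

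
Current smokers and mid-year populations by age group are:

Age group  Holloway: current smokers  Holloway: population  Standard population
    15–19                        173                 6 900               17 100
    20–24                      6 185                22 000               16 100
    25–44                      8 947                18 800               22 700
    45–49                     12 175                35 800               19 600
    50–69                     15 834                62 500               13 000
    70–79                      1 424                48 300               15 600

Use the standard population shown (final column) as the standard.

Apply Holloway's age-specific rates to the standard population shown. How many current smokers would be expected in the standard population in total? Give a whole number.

26177

Age-specific rates per 1 000 for Holloway: 25.072, 281.136, 475.904, 340.084, 253.344, 29.482.
Expected current smokers = Σ (standard pop × age-specific rate ÷ 1 000)
= 17 100×25.072/1 000 + 16 100×281.136/1 000 + 22 700×475.904/1 000 + 19 600×340.084/1 000 + 13 000×253.344/1 000 + 15 600×29.482/1 000
= 428.74 + 4526.30 + 10803.03 + 6665.64 + 3293.47 + 459.93 = 26177.10.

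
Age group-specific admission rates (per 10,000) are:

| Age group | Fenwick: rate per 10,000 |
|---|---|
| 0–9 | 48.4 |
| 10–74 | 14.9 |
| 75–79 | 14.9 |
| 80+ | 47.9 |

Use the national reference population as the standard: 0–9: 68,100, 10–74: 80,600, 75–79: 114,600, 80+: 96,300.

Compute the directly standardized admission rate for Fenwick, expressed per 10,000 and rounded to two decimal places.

30.08

Standard total = 359,600; weights = 0.1894, 0.2241, 0.3187, 0.2678.
Standardized rate: 0.1894×48.4 + 0.2241×14.9 + 0.3187×14.9 + 0.2678×47.9 = 30.0815 per 10,000.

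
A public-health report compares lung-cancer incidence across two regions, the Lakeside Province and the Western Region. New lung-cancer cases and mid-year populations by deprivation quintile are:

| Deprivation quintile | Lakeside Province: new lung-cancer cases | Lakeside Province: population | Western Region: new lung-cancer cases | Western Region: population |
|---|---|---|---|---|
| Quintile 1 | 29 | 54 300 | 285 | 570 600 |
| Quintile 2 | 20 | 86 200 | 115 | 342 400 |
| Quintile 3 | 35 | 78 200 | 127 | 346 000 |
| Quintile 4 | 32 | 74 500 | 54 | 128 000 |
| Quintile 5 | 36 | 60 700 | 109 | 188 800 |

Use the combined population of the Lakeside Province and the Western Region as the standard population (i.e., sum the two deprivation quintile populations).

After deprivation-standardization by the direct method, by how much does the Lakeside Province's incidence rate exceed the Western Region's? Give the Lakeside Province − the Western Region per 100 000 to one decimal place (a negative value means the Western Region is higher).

Deprivation-specific rates per 100 000 for the Lakeside Province: 53.41, 23.20, 44.76, 42.95, 59.31.
For the Western Region: 49.95, 33.59, 36.71, 42.19, 57.73.
Combined standard total = 1 929 700; weights = 0.3238, 0.2221, 0.2198, 0.1049, 0.1293.
The Lakeside Province: 0.3238×53.41 + 0.2221×23.20 + 0.2198×44.76 + 0.1049×42.95 + 0.1293×59.31 = 44.4627 per 100 000.
The Western Region: 0.3238×49.95 + 0.2221×33.59 + 0.2198×36.71 + 0.1049×42.19 + 0.1293×57.73 = 43.5949 per 100 000.
Difference = 44.4627 − 43.5949 = 0.8678.

0.9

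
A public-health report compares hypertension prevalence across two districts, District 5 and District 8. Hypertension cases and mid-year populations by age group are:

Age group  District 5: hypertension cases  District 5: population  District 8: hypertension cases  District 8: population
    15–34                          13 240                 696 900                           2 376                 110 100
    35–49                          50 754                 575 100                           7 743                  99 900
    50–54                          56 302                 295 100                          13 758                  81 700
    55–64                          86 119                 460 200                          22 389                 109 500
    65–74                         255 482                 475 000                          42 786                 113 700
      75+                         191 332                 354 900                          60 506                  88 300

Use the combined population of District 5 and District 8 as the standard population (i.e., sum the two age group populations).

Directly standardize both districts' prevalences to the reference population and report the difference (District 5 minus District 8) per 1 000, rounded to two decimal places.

9.85

Age-specific rates per 1 000 for District 5: 18.998, 88.252, 190.790, 187.134, 537.857, 539.115.
For District 8: 21.580, 77.508, 168.397, 204.466, 376.306, 685.232.
Combined standard total = 3 460 400; weights = 0.2332, 0.1951, 0.1089, 0.1646, 0.1701, 0.1281.
District 5: 0.2332×18.998 + 0.1951×88.252 + 0.1089×190.790 + 0.1646×187.134 + 0.1701×537.857 + 0.1281×539.115 = 233.7805 per 1 000.
District 8: 0.2332×21.580 + 0.1951×77.508 + 0.1089×168.397 + 0.1646×204.466 + 0.1701×376.306 + 0.1281×685.232 = 223.9323 per 1 000.
Difference = 233.7805 − 223.9323 = 9.8482.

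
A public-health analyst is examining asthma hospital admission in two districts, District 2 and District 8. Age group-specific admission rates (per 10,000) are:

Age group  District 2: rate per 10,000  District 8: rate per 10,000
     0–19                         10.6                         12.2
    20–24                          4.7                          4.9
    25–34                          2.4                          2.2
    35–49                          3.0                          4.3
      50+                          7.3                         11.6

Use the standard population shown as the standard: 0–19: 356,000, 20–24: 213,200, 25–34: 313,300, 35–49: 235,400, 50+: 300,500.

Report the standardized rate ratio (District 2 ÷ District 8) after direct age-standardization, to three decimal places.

Standard total = 1,418,400; weights = 0.2510, 0.1503, 0.2209, 0.1660, 0.2119.
District 2: 0.2510×10.6 + 0.1503×4.7 + 0.2209×2.4 + 0.1660×3.0 + 0.2119×7.3 = 5.9415 per 10,000.
District 8: 0.2510×12.2 + 0.1503×4.9 + 0.2209×2.2 + 0.1660×4.3 + 0.2119×11.6 = 7.4557 per 10,000.
Ratio = 5.9415 ÷ 7.4557 = 0.79691.

0.797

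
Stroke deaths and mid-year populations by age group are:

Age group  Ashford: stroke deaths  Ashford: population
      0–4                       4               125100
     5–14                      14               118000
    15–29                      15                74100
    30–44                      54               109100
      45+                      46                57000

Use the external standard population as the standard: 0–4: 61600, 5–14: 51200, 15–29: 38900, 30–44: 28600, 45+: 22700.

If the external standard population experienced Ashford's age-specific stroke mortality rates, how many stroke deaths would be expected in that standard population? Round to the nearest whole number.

Age-specific rates per 100000 for Ashford: 3.20, 11.86, 20.24, 49.50, 80.70.
Expected stroke deaths = Σ (standard pop × age-specific rate ÷ 100000)
= 61600×3.20/100000 + 51200×11.86/100000 + 38900×20.24/100000 + 28600×49.50/100000 + 22700×80.70/100000
= 1.97 + 6.07 + 7.87 + 14.16 + 18.32 = 48.39.

48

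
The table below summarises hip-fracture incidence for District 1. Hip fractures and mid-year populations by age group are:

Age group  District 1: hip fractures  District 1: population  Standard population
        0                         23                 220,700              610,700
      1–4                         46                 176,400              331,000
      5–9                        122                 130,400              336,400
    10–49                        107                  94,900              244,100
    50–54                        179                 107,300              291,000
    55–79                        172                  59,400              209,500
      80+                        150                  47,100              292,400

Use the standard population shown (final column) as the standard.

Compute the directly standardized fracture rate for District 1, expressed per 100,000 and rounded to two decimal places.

119.36

Age-specific rates per 100,000 for District 1: 10.42, 26.08, 93.56, 112.75, 166.82, 289.56, 318.47.
Standard total = 2,315,100; weights = 0.2638, 0.1430, 0.1453, 0.1054, 0.1257, 0.0905, 0.1263.
Standardized rate: 0.2638×10.42 + 0.1430×26.08 + 0.1453×93.56 + 0.1054×112.75 + 0.1257×166.82 + 0.0905×289.56 + 0.1263×318.47 = 119.3558 per 100,000.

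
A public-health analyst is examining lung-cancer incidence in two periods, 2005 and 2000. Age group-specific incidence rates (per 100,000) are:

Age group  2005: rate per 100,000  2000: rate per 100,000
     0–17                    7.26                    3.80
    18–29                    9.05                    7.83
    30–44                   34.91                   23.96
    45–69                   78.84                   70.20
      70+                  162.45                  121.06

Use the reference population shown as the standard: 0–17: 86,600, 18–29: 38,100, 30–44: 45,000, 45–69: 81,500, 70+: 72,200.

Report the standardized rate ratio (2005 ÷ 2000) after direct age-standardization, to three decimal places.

Standard total = 323,400; weights = 0.2678, 0.1178, 0.1391, 0.2520, 0.2233.
2005: 0.2678×7.26 + 0.1178×9.05 + 0.1391×34.91 + 0.2520×78.84 + 0.2233×162.45 = 64.0038 per 100,000.
2000: 0.2678×3.80 + 0.1178×7.83 + 0.1391×23.96 + 0.2520×70.20 + 0.2233×121.06 = 49.9921 per 100,000.
Ratio = 64.0038 ÷ 49.9921 = 1.28028.

1.280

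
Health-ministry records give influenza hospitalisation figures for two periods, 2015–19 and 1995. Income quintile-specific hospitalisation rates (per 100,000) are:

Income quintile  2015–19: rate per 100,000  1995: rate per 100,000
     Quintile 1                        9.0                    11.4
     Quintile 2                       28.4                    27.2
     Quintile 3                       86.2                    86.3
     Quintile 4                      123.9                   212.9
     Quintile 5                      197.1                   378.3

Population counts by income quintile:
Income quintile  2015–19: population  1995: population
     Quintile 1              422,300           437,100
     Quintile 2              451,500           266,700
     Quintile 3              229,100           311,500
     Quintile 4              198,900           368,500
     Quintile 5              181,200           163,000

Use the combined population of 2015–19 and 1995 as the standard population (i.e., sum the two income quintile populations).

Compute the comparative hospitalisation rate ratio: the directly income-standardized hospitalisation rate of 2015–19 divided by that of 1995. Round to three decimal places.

Combined standard total = 3,029,800; weights = 0.2836, 0.2370, 0.1784, 0.1873, 0.1136.
2015–19: 0.2836×9.0 + 0.2370×28.4 + 0.1784×86.2 + 0.1873×123.9 + 0.1136×197.1 = 70.2600 per 100,000.
1995: 0.2836×11.4 + 0.2370×27.2 + 0.1784×86.3 + 0.1873×212.9 + 0.1136×378.3 = 107.9267 per 100,000.
Ratio = 70.2600 ÷ 107.9267 = 0.65100.

0.651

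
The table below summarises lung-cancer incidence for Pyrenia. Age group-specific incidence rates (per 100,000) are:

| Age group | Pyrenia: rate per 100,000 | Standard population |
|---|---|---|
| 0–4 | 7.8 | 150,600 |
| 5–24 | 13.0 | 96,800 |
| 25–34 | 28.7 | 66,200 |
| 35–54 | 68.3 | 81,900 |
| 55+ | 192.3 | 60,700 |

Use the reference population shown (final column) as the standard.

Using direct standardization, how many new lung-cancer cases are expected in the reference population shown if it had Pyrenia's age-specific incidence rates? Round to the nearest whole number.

Expected new lung-cancer cases = Σ (standard pop × age-specific rate ÷ 100,000)
= 150,600×7.8/100,000 + 96,800×13.0/100,000 + 66,200×28.7/100,000 + 81,900×68.3/100,000 + 60,700×192.3/100,000
= 11.75 + 12.58 + 19.00 + 55.94 + 116.73 = 215.99.

216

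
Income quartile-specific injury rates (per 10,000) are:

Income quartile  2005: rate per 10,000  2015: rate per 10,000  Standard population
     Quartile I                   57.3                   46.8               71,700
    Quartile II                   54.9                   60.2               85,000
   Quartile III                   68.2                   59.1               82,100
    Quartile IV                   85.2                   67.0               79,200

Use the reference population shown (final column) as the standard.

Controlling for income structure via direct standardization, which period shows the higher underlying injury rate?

2005

Standard total = 318,000; weights = 0.2255, 0.2673, 0.2582, 0.2491.
2005: 0.2255×57.3 + 0.2673×54.9 + 0.2582×68.2 + 0.2491×85.2 = 66.4213 per 10,000.
2015: 0.2255×46.8 + 0.2673×60.2 + 0.2582×59.1 + 0.2491×67.0 = 58.5883 per 10,000.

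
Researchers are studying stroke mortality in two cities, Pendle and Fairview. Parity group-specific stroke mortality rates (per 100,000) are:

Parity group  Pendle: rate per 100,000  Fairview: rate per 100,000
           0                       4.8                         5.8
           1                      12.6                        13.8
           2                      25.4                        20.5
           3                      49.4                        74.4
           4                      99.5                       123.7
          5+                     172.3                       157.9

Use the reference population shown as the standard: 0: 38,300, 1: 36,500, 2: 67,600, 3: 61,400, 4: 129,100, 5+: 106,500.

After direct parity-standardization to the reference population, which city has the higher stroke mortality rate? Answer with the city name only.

Fairview

Standard total = 439,400; weights = 0.0872, 0.0831, 0.1538, 0.1397, 0.2938, 0.2424.
Pendle: 0.0872×4.8 + 0.0831×12.6 + 0.1538×25.4 + 0.1397×49.4 + 0.2938×99.5 + 0.2424×172.3 = 83.2711 per 100,000.
Fairview: 0.0872×5.8 + 0.0831×13.8 + 0.1538×20.5 + 0.1397×74.4 + 0.2938×123.7 + 0.2424×157.9 = 89.8175 per 100,000.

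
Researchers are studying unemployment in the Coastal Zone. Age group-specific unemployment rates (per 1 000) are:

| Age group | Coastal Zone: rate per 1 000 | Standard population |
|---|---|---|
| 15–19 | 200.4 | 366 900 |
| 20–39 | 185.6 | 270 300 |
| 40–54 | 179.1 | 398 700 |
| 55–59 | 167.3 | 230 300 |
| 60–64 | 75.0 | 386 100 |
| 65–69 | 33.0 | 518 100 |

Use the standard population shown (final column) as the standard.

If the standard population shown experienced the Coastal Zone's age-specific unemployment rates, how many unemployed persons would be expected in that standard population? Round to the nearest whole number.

Expected unemployed persons = Σ (standard pop × age-specific rate ÷ 1 000)
= 366 900×200.4/1 000 + 270 300×185.6/1 000 + 398 700×179.1/1 000 + 230 300×167.3/1 000 + 386 100×75.0/1 000 + 518 100×33.0/1 000
= 73526.76 + 50167.68 + 71407.17 + 38529.19 + 28957.50 + 17097.30 = 279685.60.

279686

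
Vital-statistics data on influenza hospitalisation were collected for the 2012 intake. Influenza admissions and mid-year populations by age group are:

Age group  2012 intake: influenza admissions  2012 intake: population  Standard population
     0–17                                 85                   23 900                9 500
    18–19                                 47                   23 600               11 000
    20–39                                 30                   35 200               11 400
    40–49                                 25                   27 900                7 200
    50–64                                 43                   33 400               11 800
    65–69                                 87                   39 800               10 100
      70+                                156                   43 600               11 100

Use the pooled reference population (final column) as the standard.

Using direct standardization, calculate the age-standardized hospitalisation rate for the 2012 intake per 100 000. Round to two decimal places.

206.44

Age-specific rates per 100 000 for the 2012 intake: 355.65, 199.15, 85.23, 89.61, 128.74, 218.59, 357.80.
Standard total = 72 100; weights = 0.1318, 0.1526, 0.1581, 0.0999, 0.1637, 0.1401, 0.1540.
Standardized rate: 0.1318×355.65 + 0.1526×199.15 + 0.1581×85.23 + 0.0999×89.61 + 0.1637×128.74 + 0.1401×218.59 + 0.1540×357.80 = 206.4438 per 100 000.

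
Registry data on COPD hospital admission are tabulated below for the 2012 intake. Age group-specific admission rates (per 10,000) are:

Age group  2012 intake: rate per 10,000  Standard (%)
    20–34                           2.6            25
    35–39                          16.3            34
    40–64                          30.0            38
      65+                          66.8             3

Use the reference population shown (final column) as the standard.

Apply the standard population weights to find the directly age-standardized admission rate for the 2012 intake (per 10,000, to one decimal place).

Standard weights: 0.25, 0.34, 0.38, 0.03.
Standardized rate: 0.2500×2.6 + 0.3400×16.3 + 0.3800×30.0 + 0.0300×66.8 = 19.5960 per 10,000.

19.6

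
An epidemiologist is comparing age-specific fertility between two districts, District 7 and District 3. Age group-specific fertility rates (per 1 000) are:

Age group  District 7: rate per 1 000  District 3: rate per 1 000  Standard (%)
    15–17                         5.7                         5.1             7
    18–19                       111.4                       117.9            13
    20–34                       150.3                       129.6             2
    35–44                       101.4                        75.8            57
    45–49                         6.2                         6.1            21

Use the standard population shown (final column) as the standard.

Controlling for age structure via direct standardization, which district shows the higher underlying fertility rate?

District 7

Standard weights: 0.07, 0.13, 0.02, 0.57, 0.21.
District 7: 0.0700×5.7 + 0.1300×111.4 + 0.0200×150.3 + 0.5700×101.4 + 0.2100×6.2 = 76.9870 per 1 000.
District 3: 0.0700×5.1 + 0.1300×117.9 + 0.0200×129.6 + 0.5700×75.8 + 0.2100×6.1 = 62.7630 per 1 000.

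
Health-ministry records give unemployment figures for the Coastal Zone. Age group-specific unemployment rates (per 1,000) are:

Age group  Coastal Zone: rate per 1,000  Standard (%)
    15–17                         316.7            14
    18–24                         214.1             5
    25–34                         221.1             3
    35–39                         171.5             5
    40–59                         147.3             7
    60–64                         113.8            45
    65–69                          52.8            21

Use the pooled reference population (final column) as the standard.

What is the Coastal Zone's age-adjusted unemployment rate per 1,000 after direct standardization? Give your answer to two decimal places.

142.86

Standard weights: 0.14, 0.05, 0.03, 0.05, 0.07, 0.45, 0.21.
Standardized rate: 0.1400×316.7 + 0.0500×214.1 + 0.0300×221.1 + 0.0500×171.5 + 0.0700×147.3 + 0.4500×113.8 + 0.2100×52.8 = 142.8600 per 1,000.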